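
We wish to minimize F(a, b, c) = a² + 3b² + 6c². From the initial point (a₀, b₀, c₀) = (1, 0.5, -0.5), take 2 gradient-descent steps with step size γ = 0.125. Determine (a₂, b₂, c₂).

(0.5625, 0.03125, -0.125)

∇F = (2a, 6b, 12c)
Step 1: at (1, 0.5, -0.5), ∇F = (2, 3, -6) → (1, 0.5, -0.5) − 0.125·(2, 3, -6) = (0.75, 0.125, 0.25)
Step 2: at (0.75, 0.125, 0.25), ∇F = (1.5, 0.75, 3) → (0.75, 0.125, 0.25) − 0.125·(1.5, 0.75, 3) = (0.5625, 0.03125, -0.125)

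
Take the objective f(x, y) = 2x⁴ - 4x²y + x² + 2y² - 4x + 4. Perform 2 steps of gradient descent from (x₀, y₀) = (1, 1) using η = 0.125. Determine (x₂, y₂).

∇f = (8x³ - 8xy + 2x - 4, -4x² + 4y)
Step 1: at (1, 1), ∇f = (-2, 0) → (1, 1) − 0.125·(-2, 0) = (1.25, 1)
Step 2: at (1.25, 1), ∇f = (4.125, -2.25) → (1.25, 1) − 0.125·(4.125, -2.25) = (0.734375, 1.28125)

(0.734375, 1.28125)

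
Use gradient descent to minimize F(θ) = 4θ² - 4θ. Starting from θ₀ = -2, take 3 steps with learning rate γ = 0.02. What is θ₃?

F′(θ) = 8θ - 4
θ₁ = -2 − 0.02·(-20) = -1.6
θ₂ = -1.6 − 0.02·(-16.8) = -1.264
θ₃ = -1.264 − 0.02·(-14.112) = -0.98176

-0.98176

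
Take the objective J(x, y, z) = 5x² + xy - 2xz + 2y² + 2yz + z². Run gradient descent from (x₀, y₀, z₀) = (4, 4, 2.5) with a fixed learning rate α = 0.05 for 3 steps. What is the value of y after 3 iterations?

∇J = (10x + y - 2z, x + 4y + 2z, -2x + 2y + 2z)
Step 1: at (4, 4, 2.5), ∇J = (39, 25, 5) → (4, 4, 2.5) − 0.05·(39, 25, 5) = (2.05, 2.75, 2.25)
Step 2: at (2.05, 2.75, 2.25), ∇J = (18.75, 17.55, 5.9) → (2.05, 2.75, 2.25) − 0.05·(18.75, 17.55, 5.9) = (1.1125, 1.8725, 1.955)
Step 3: at (1.1125, 1.8725, 1.955), ∇J = (9.0875, 12.5125, 5.43) → (1.1125, 1.8725, 1.955) − 0.05·(9.0875, 12.5125, 5.43) = (0.658125, 1.246875, 1.6835)
y = 1.246875

1.246875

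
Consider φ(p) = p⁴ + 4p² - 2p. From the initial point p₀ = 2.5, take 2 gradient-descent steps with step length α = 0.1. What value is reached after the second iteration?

φ′(p) = 4p³ + 8p - 2
Step 1: φ′(2.5) = 80.5; p₁ = 2.5 − 0.1·80.5 = -5.55
Step 2: φ′(-5.55) = -730.2155; p₂ = -5.55 − 0.1·(-730.2155) = 67.47155

67.47155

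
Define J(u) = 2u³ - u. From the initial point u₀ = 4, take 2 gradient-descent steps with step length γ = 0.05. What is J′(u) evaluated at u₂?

3.528359375

J′(u) = 6u² - 1
Step 1: J′(4) = 95; u₁ = 4 − 0.05·95 = -0.75
Step 2: J′(-0.75) = 2.375; u₂ = -0.75 − 0.05·2.375 = -0.86875
J′(u) at (-0.86875) = 3.528359375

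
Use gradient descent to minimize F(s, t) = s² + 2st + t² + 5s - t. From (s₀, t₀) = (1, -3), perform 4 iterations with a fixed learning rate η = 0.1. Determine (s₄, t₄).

(0.2352, -1.3648)

∇F = (2s + 2t + 5, 2s + 2t - 1)
(s₁, t₁) = (1, -3) − 0.1·(1, -5) = (0.9, -2.5)
(s₂, t₂) = (0.9, -2.5) − 0.1·(1.8, -4.2) = (0.72, -2.08)
(s₃, t₃) = (0.72, -2.08) − 0.1·(2.28, -3.72) = (0.492, -1.708)
(s₄, t₄) = (0.492, -1.708) − 0.1·(2.568, -3.432) = (0.2352, -1.3648)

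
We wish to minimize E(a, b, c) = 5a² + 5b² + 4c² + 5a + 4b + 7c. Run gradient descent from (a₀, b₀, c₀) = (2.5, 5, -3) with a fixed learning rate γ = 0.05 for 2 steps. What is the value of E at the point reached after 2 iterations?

9.1534

∇E = (10a + 5, 10b + 4, 8c + 7)
(a₁, b₁, c₁) = (2.5, 5, -3) − 0.05·(30, 54, -17) = (1, 2.3, -2.15)
(a₂, b₂, c₂) = (1, 2.3, -2.15) − 0.05·(15, 27, -10.2) = (0.25, 0.95, -1.64)
E(0.25, 0.95, -1.64) = 9.1534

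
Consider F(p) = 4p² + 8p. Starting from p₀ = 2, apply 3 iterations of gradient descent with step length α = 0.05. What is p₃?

F′(p) = 8p + 8
Step 1: F′(2) = 24; p₁ = 2 − 0.05·24 = 0.8
Step 2: F′(0.8) = 14.4; p₂ = 0.8 − 0.05·14.4 = 0.08
Step 3: F′(0.08) = 8.64; p₃ = 0.08 − 0.05·8.64 = -0.352

-0.352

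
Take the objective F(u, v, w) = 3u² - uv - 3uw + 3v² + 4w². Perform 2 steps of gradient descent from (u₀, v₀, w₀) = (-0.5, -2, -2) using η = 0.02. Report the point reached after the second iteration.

∇F = (6u - v - 3w, -u + 6v, -3u + 8w)
(u₁, v₁, w₁) = (-0.5, -2, -2) − 0.02·(5, -11.5, -14.5) = (-0.6, -1.77, -1.71)
(u₂, v₂, w₂) = (-0.6, -1.77, -1.71) − 0.02·(3.3, -10.02, -11.88) = (-0.666, -1.5696, -1.4724)

(-0.666, -1.5696, -1.4724)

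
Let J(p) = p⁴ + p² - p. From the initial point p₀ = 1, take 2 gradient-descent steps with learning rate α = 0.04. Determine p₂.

0.69408

J′(p) = 4p³ + 2p - 1
p₁ = 1 − 0.04·5 = 0.8
p₂ = 0.8 − 0.04·2.648 = 0.69408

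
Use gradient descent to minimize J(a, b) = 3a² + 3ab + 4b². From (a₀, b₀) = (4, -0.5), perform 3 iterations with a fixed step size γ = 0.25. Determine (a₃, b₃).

(-4.1328125, -5.734375)

∇J = (6a + 3b, 3a + 8b)
Step 1: at (4, -0.5), ∇J = (22.5, 8) → (4, -0.5) − 0.25·(22.5, 8) = (-1.625, -2.5)
Step 2: at (-1.625, -2.5), ∇J = (-17.25, -24.875) → (-1.625, -2.5) − 0.25·(-17.25, -24.875) = (2.6875, 3.71875)
Step 3: at (2.6875, 3.71875), ∇J = (27.28125, 37.8125) → (2.6875, 3.71875) − 0.25·(27.28125, 37.8125) = (-4.1328125, -5.734375)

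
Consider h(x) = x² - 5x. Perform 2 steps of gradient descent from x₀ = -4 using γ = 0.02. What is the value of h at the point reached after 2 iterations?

29.63489216

h′(x) = 2x - 5
Step 1: h′(-4) = -13; x₁ = -4 − 0.02·(-13) = -3.74
Step 2: h′(-3.74) = -12.48; x₂ = -3.74 − 0.02·(-12.48) = -3.4904
h(-3.4904) = 29.63489216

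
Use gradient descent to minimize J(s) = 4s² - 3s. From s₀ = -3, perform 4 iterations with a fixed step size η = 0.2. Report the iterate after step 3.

J′(s) = 8s - 3
Step 1: J′(-3) = -27; s₁ = -3 − 0.2·(-27) = 2.4
Step 2: J′(2.4) = 16.2; s₂ = 2.4 − 0.2·16.2 = -0.84
Step 3: J′(-0.84) = -9.72; s₃ = -0.84 − 0.2·(-9.72) = 1.104

1.104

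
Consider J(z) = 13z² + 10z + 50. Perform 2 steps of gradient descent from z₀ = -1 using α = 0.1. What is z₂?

J′(z) = 26z + 10
Step 1: J′(-1) = -16; z₁ = -1 − 0.1·(-16) = 0.6
Step 2: J′(0.6) = 25.6; z₂ = 0.6 − 0.1·25.6 = -1.96

-1.96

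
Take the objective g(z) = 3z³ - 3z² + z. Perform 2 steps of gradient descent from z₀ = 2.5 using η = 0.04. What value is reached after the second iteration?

g′(z) = 9z² - 6z + 1
z₁ = 2.5 − 0.04·42.25 = 0.81
z₂ = 0.81 − 0.04·2.0449 = 0.728204

0.728204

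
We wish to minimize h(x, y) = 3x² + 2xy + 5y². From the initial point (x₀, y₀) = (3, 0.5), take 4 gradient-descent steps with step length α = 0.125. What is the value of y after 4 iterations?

0.0078125

∇h = (6x + 2y, 2x + 10y)
Step 1: at (3, 0.5), ∇h = (19, 11) → (3, 0.5) − 0.125·(19, 11) = (0.625, -0.875)
Step 2: at (0.625, -0.875), ∇h = (2, -7.5) → (0.625, -0.875) − 0.125·(2, -7.5) = (0.375, 0.0625)
Step 3: at (0.375, 0.0625), ∇h = (2.375, 1.375) → (0.375, 0.0625) − 0.125·(2.375, 1.375) = (0.078125, -0.109375)
Step 4: at (0.078125, -0.109375), ∇h = (0.25, -0.9375) → (0.078125, -0.109375) − 0.125·(0.25, -0.9375) = (0.046875, 0.0078125)
y = 0.0078125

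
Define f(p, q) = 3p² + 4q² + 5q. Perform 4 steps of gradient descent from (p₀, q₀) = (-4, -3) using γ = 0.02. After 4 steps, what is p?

-2.39878144

∇f = (6p, 8q + 5)
Step 1: at (-4, -3), ∇f = (-24, -19) → (-4, -3) − 0.02·(-24, -19) = (-3.52, -2.62)
Step 2: at (-3.52, -2.62), ∇f = (-21.12, -15.96) → (-3.52, -2.62) − 0.02·(-21.12, -15.96) = (-3.0976, -2.3008)
Step 3: at (-3.0976, -2.3008), ∇f = (-18.5856, -13.4064) → (-3.0976, -2.3008) − 0.02·(-18.5856, -13.4064) = (-2.725888, -2.032672)
Step 4: at (-2.725888, -2.032672), ∇f = (-16.355328, -11.261376) → (-2.725888, -2.032672) − 0.02·(-16.355328, -11.261376) = (-2.39878144, -1.80744448)
p = -2.39878144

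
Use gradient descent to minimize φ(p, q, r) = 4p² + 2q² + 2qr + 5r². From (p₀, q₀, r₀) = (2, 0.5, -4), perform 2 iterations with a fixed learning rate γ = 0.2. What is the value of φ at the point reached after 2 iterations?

115.7832

∇φ = (8p, 4q + 2r, 2q + 10r)
Step 1: at (2, 0.5, -4), ∇φ = (16, -6, -39) → (2, 0.5, -4) − 0.2·(16, -6, -39) = (-1.2, 1.7, 3.8)
Step 2: at (-1.2, 1.7, 3.8), ∇φ = (-9.6, 14.4, 41.4) → (-1.2, 1.7, 3.8) − 0.2·(-9.6, 14.4, 41.4) = (0.72, -1.18, -4.48)
φ(0.72, -1.18, -4.48) = 115.7832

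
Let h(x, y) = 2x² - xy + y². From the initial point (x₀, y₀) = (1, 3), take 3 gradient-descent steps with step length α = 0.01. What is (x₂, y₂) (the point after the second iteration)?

(0.9799, 2.9009)

∇h = (4x - y, -x + 2y)
Step 1: at (1, 3), ∇h = (1, 5) → (1, 3) − 0.01·(1, 5) = (0.99, 2.95)
Step 2: at (0.99, 2.95), ∇h = (1.01, 4.91) → (0.99, 2.95) − 0.01·(1.01, 4.91) = (0.9799, 2.9009)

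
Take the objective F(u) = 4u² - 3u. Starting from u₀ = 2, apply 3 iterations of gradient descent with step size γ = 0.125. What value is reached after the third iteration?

F′(u) = 8u - 3
u₁ = 2 − 0.125·13 = 0.375
u₂ = 0.375 − 0.125·0 = 0.375
u₃ = 0.375 − 0.125·0 = 0.375

0.375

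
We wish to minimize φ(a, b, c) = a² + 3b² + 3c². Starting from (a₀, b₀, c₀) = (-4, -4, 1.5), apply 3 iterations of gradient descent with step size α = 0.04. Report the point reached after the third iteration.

(-3.114752, -1.755904, 0.658464)

∇φ = (2a, 6b, 6c)
(a₁, b₁, c₁) = (-4, -4, 1.5) − 0.04·(-8, -24, 9) = (-3.68, -3.04, 1.14)
(a₂, b₂, c₂) = (-3.68, -3.04, 1.14) − 0.04·(-7.36, -18.24, 6.84) = (-3.3856, -2.3104, 0.8664)
(a₃, b₃, c₃) = (-3.3856, -2.3104, 0.8664) − 0.04·(-6.7712, -13.8624, 5.1984) = (-3.114752, -1.755904, 0.658464)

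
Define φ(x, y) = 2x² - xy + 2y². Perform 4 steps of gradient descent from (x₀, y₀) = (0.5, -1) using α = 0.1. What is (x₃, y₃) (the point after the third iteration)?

∇φ = (4x - y, -x + 4y)
Step 1: at (0.5, -1), ∇φ = (3, -4.5) → (0.5, -1) − 0.1·(3, -4.5) = (0.2, -0.55)
Step 2: at (0.2, -0.55), ∇φ = (1.35, -2.4) → (0.2, -0.55) − 0.1·(1.35, -2.4) = (0.065, -0.31)
Step 3: at (0.065, -0.31), ∇φ = (0.57, -1.305) → (0.065, -0.31) − 0.1·(0.57, -1.305) = (0.008, -0.1795)

(0.008, -0.1795)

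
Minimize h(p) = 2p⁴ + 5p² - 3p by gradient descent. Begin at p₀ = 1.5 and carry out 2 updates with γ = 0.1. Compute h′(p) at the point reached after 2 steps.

11836.142070165504

h′(p) = 8p³ + 10p - 3
Step 1: h′(1.5) = 39; p₁ = 1.5 − 0.1·39 = -2.4
Step 2: h′(-2.4) = -137.592; p₂ = -2.4 − 0.1·(-137.592) = 11.3592
h′(p) at (11.3592) = 11836.142070165504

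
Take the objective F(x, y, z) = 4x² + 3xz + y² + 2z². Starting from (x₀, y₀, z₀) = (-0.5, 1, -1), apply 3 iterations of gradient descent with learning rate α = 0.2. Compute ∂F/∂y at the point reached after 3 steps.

0.432

∇F = (8x + 3z, 2y, 3x + 4z)
Step 1: at (-0.5, 1, -1), ∇F = (-7, 2, -5.5) → (-0.5, 1, -1) − 0.2·(-7, 2, -5.5) = (0.9, 0.6, 0.1)
Step 2: at (0.9, 0.6, 0.1), ∇F = (7.5, 1.2, 3.1) → (0.9, 0.6, 0.1) − 0.2·(7.5, 1.2, 3.1) = (-0.6, 0.36, -0.52)
Step 3: at (-0.6, 0.36, -0.52), ∇F = (-6.36, 0.72, -3.88) → (-0.6, 0.36, -0.52) − 0.2·(-6.36, 0.72, -3.88) = (0.672, 0.216, 0.256)
∂F/∂y at (0.672, 0.216, 0.256) = 0.432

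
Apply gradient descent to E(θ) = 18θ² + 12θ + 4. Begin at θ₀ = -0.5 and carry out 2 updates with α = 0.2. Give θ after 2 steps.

E′(θ) = 36θ + 12
θ₁ = -0.5 − 0.2·(-6) = 0.7
θ₂ = 0.7 − 0.2·37.2 = -6.74

-6.74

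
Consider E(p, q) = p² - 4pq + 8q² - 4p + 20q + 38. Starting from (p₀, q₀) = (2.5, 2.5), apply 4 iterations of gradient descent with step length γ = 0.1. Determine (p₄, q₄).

(1.6848, -0.0232)

∇E = (2p - 4q - 4, -4p + 16q + 20)
Step 1: at (2.5, 2.5), ∇E = (-9, 50) → (2.5, 2.5) − 0.1·(-9, 50) = (3.4, -2.5)
Step 2: at (3.4, -2.5), ∇E = (12.8, -33.6) → (3.4, -2.5) − 0.1·(12.8, -33.6) = (2.12, 0.86)
Step 3: at (2.12, 0.86), ∇E = (-3.2, 25.28) → (2.12, 0.86) − 0.1·(-3.2, 25.28) = (2.44, -1.668)
Step 4: at (2.44, -1.668), ∇E = (7.552, -16.448) → (2.44, -1.668) − 0.1·(7.552, -16.448) = (1.6848, -0.0232)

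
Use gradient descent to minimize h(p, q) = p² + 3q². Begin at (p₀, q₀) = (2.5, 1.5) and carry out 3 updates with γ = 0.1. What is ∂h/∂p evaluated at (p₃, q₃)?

2.56

∇h = (2p, 6q)
(p₁, q₁) = (2.5, 1.5) − 0.1·(5, 9) = (2, 0.6)
(p₂, q₂) = (2, 0.6) − 0.1·(4, 3.6) = (1.6, 0.24)
(p₃, q₃) = (1.6, 0.24) − 0.1·(3.2, 1.44) = (1.28, 0.096)
∂h/∂p at (1.28, 0.096) = 2.56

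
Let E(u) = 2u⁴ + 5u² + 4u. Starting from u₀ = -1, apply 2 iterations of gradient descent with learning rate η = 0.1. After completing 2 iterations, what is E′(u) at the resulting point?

-1.246847565824

E′(u) = 8u³ + 10u + 4
Step 1: E′(-1) = -14; u₁ = -1 − 0.1·(-14) = 0.4
Step 2: E′(0.4) = 8.512; u₂ = 0.4 − 0.1·8.512 = -0.4512
E′(u) at (-0.4512) = -1.246847565824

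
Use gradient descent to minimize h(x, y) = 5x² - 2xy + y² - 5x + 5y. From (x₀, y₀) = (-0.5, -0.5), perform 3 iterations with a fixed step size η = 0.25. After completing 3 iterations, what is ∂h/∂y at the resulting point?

∇h = (10x - 2y - 5, -2x + 2y + 5)
Step 1: at (-0.5, -0.5), ∇h = (-9, 5) → (-0.5, -0.5) − 0.25·(-9, 5) = (1.75, -1.75)
Step 2: at (1.75, -1.75), ∇h = (16, -2) → (1.75, -1.75) − 0.25·(16, -2) = (-2.25, -1.25)
Step 3: at (-2.25, -1.25), ∇h = (-25, 7) → (-2.25, -1.25) − 0.25·(-25, 7) = (4, -3)
∂h/∂y at (4, -3) = -9

-9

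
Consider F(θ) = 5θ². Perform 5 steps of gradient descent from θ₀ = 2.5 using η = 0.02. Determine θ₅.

0.8192

F′(θ) = 10θ
Step 1: F′(2.5) = 25; θ₁ = 2.5 − 0.02·25 = 2
Step 2: F′(2) = 20; θ₂ = 2 − 0.02·20 = 1.6
Step 3: F′(1.6) = 16; θ₃ = 1.6 − 0.02·16 = 1.28
Step 4: F′(1.28) = 12.8; θ₄ = 1.28 − 0.02·12.8 = 1.024
Step 5: F′(1.024) = 10.24; θ₅ = 1.024 − 0.02·10.24 = 0.8192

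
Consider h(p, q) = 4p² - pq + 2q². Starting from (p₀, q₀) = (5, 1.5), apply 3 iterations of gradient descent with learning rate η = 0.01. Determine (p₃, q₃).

(3.9346095, 1.460095)

∇h = (8p - q, -p + 4q)
(p₁, q₁) = (5, 1.5) − 0.01·(38.5, 1) = (4.615, 1.49)
(p₂, q₂) = (4.615, 1.49) − 0.01·(35.43, 1.345) = (4.2607, 1.47655)
(p₃, q₃) = (4.2607, 1.47655) − 0.01·(32.60905, 1.6455) = (3.9346095, 1.460095)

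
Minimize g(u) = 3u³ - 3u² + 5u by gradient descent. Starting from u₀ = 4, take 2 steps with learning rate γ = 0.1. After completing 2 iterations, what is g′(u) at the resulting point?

56826.640625

g′(u) = 9u² - 6u + 5
Step 1: g′(4) = 125; u₁ = 4 − 0.1·125 = -8.5
Step 2: g′(-8.5) = 706.25; u₂ = -8.5 − 0.1·706.25 = -79.125
g′(u) at (-79.125) = 56826.640625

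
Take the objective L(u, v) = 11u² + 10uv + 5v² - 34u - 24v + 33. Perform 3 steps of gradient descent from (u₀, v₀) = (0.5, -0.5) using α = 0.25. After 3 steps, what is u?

236.5

∇L = (22u + 10v - 34, 10u + 10v - 24)
(u₁, v₁) = (0.5, -0.5) − 0.25·(-28, -24) = (7.5, 5.5)
(u₂, v₂) = (7.5, 5.5) − 0.25·(186, 106) = (-39, -21)
(u₃, v₃) = (-39, -21) − 0.25·(-1102, -624) = (236.5, 135)
u = 236.5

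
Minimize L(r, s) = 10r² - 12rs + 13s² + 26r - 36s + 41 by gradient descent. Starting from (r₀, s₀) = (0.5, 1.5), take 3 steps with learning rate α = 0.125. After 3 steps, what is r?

∇L = (20r - 12s + 26, -12r + 26s - 36)
(r₁, s₁) = (0.5, 1.5) − 0.125·(18, -3) = (-1.75, 1.875)
(r₂, s₂) = (-1.75, 1.875) − 0.125·(-31.5, 33.75) = (2.1875, -2.34375)
(r₃, s₃) = (2.1875, -2.34375) − 0.125·(97.875, -123.1875) = (-10.046875, 13.0546875)
r = -10.046875

-10.046875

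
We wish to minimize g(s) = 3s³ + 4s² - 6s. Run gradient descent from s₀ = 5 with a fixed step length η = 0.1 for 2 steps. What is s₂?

-396.709

g′(s) = 9s² + 8s - 6
Step 1: g′(5) = 259; s₁ = 5 − 0.1·259 = -20.9
Step 2: g′(-20.9) = 3758.09; s₂ = -20.9 − 0.1·3758.09 = -396.709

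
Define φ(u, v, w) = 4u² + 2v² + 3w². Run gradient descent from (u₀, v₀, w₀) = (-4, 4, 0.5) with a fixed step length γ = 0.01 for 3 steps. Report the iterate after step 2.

(-3.3856, 3.6864, 0.4418)

∇φ = (8u, 4v, 6w)
Step 1: at (-4, 4, 0.5), ∇φ = (-32, 16, 3) → (-4, 4, 0.5) − 0.01·(-32, 16, 3) = (-3.68, 3.84, 0.47)
Step 2: at (-3.68, 3.84, 0.47), ∇φ = (-29.44, 15.36, 2.82) → (-3.68, 3.84, 0.47) − 0.01·(-29.44, 15.36, 2.82) = (-3.3856, 3.6864, 0.4418)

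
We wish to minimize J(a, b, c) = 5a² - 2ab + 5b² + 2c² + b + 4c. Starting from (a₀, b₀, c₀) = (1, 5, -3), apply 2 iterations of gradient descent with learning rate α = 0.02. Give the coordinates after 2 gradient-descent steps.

(0.9608, 3.236, -2.6928)

∇J = (10a - 2b, -2a + 10b + 1, 4c + 4)
Step 1: at (1, 5, -3), ∇J = (0, 49, -8) → (1, 5, -3) − 0.02·(0, 49, -8) = (1, 4.02, -2.84)
Step 2: at (1, 4.02, -2.84), ∇J = (1.96, 39.2, -7.36) → (1, 4.02, -2.84) − 0.02·(1.96, 39.2, -7.36) = (0.9608, 3.236, -2.6928)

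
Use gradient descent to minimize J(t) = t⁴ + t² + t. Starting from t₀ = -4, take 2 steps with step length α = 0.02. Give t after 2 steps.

1.02956992

J′(t) = 4t³ + 2t + 1
t₁ = -4 − 0.02·(-263) = 1.26
t₂ = 1.26 − 0.02·11.521504 = 1.02956992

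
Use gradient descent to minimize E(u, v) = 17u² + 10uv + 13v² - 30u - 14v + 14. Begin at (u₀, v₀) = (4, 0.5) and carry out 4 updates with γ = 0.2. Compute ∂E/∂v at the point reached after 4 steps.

∇E = (34u + 10v - 30, 10u + 26v - 14)
Step 1: at (4, 0.5), ∇E = (111, 39) → (4, 0.5) − 0.2·(111, 39) = (-18.2, -7.3)
Step 2: at (-18.2, -7.3), ∇E = (-721.8, -385.8) → (-18.2, -7.3) − 0.2·(-721.8, -385.8) = (126.16, 69.86)
Step 3: at (126.16, 69.86), ∇E = (4958.04, 3063.96) → (126.16, 69.86) − 0.2·(4958.04, 3063.96) = (-865.448, -542.932)
Step 4: at (-865.448, -542.932), ∇E = (-34884.552, -22784.712) → (-865.448, -542.932) − 0.2·(-34884.552, -22784.712) = (6111.4624, 4014.0104)
∂E/∂v at (6111.4624, 4014.0104) = 165464.8944

165464.8944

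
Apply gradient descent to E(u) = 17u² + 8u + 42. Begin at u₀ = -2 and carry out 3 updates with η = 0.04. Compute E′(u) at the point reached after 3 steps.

2.79936

E′(u) = 34u + 8
Step 1: E′(-2) = -60; u₁ = -2 − 0.04·(-60) = 0.4
Step 2: E′(0.4) = 21.6; u₂ = 0.4 − 0.04·21.6 = -0.464
Step 3: E′(-0.464) = -7.776; u₃ = -0.464 − 0.04·(-7.776) = -0.15296
E′(u) at (-0.15296) = 2.79936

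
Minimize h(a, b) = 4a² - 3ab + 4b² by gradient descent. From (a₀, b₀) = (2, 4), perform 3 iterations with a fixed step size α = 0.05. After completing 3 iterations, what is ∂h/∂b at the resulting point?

7.3305

∇h = (8a - 3b, -3a + 8b)
Step 1: at (2, 4), ∇h = (4, 26) → (2, 4) − 0.05·(4, 26) = (1.8, 2.7)
Step 2: at (1.8, 2.7), ∇h = (6.3, 16.2) → (1.8, 2.7) − 0.05·(6.3, 16.2) = (1.485, 1.89)
Step 3: at (1.485, 1.89), ∇h = (6.21, 10.665) → (1.485, 1.89) − 0.05·(6.21, 10.665) = (1.1745, 1.35675)
∂h/∂b at (1.1745, 1.35675) = 7.3305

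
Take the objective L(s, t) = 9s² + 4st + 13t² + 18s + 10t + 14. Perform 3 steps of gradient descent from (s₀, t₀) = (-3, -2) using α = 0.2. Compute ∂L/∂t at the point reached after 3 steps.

5646.704

∇L = (18s + 4t + 18, 4s + 26t + 10)
Step 1: at (-3, -2), ∇L = (-44, -54) → (-3, -2) − 0.2·(-44, -54) = (5.8, 8.8)
Step 2: at (5.8, 8.8), ∇L = (157.6, 262) → (5.8, 8.8) − 0.2·(157.6, 262) = (-25.72, -43.6)
Step 3: at (-25.72, -43.6), ∇L = (-619.36, -1226.48) → (-25.72, -43.6) − 0.2·(-619.36, -1226.48) = (98.152, 201.696)
∂L/∂t at (98.152, 201.696) = 5646.704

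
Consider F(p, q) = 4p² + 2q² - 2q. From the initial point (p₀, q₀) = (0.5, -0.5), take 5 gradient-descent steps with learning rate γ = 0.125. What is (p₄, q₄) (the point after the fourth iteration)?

∇F = (8p, 4q - 2)
Step 1: at (0.5, -0.5), ∇F = (4, -4) → (0.5, -0.5) − 0.125·(4, -4) = (0, 0)
Step 2: at (0, 0), ∇F = (0, -2) → (0, 0) − 0.125·(0, -2) = (0, 0.25)
Step 3: at (0, 0.25), ∇F = (0, -1) → (0, 0.25) − 0.125·(0, -1) = (0, 0.375)
Step 4: at (0, 0.375), ∇F = (0, -0.5) → (0, 0.375) − 0.125·(0, -0.5) = (0, 0.4375)

(0, 0.4375)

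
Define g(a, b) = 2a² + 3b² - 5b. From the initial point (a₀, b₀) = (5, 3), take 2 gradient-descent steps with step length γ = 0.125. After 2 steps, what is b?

∇g = (4a, 6b - 5)
(a₁, b₁) = (5, 3) − 0.125·(20, 13) = (2.5, 1.375)
(a₂, b₂) = (2.5, 1.375) − 0.125·(10, 3.25) = (1.25, 0.96875)
b = 0.96875

0.96875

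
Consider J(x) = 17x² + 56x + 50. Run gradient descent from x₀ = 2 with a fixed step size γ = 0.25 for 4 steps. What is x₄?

11537.875

J′(x) = 34x + 56
x₁ = 2 − 0.25·124 = -29
x₂ = -29 − 0.25·(-930) = 203.5
x₃ = 203.5 − 0.25·6975 = -1540.25
x₄ = -1540.25 − 0.25·(-52312.5) = 11537.875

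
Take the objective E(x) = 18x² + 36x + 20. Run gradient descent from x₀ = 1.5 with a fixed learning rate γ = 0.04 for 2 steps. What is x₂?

-0.516

E′(x) = 36x + 36
x₁ = 1.5 − 0.04·90 = -2.1
x₂ = -2.1 − 0.04·(-39.6) = -0.516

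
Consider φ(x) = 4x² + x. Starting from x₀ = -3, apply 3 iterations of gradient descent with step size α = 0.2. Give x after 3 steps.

φ′(x) = 8x + 1
Step 1: φ′(-3) = -23; x₁ = -3 − 0.2·(-23) = 1.6
Step 2: φ′(1.6) = 13.8; x₂ = 1.6 − 0.2·13.8 = -1.16
Step 3: φ′(-1.16) = -8.28; x₃ = -1.16 − 0.2·(-8.28) = 0.496

0.496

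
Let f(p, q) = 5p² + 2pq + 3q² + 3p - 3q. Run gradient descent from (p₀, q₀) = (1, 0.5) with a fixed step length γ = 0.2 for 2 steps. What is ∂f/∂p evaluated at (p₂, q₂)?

∇f = (10p + 2q + 3, 2p + 6q - 3)
(p₁, q₁) = (1, 0.5) − 0.2·(14, 2) = (-1.8, 0.1)
(p₂, q₂) = (-1.8, 0.1) − 0.2·(-14.8, -6) = (1.16, 1.3)
∂f/∂p at (1.16, 1.3) = 17.2

17.2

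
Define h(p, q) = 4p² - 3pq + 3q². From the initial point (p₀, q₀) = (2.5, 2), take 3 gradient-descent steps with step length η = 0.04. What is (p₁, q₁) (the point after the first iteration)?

(1.94, 1.82)

∇h = (8p - 3q, -3p + 6q)
(p₁, q₁) = (2.5, 2) − 0.04·(14, 4.5) = (1.94, 1.82)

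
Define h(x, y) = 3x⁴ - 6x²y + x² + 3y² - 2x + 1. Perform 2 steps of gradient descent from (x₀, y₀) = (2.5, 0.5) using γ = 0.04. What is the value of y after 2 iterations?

6.332096

∇h = (12x³ - 12xy + 2x - 2, -6x² + 6y)
(x₁, y₁) = (2.5, 0.5) − 0.04·(175.5, -34.5) = (-4.52, 1.88)
(x₂, y₂) = (-4.52, 1.88) − 0.04·(-1017.213696, -111.3024) = (36.16854784, 6.332096)
y = 6.332096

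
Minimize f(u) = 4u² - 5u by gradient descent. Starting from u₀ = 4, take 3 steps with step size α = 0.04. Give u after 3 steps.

1.686208

f′(u) = 8u - 5
u₁ = 4 − 0.04·27 = 2.92
u₂ = 2.92 − 0.04·18.36 = 2.1856
u₃ = 2.1856 − 0.04·12.4848 = 1.686208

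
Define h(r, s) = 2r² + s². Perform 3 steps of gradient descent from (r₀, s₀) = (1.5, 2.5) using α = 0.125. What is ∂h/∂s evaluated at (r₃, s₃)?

2.109375

∇h = (4r, 2s)
(r₁, s₁) = (1.5, 2.5) − 0.125·(6, 5) = (0.75, 1.875)
(r₂, s₂) = (0.75, 1.875) − 0.125·(3, 3.75) = (0.375, 1.40625)
(r₃, s₃) = (0.375, 1.40625) − 0.125·(1.5, 2.8125) = (0.1875, 1.0546875)
∂h/∂s at (0.1875, 1.0546875) = 2.109375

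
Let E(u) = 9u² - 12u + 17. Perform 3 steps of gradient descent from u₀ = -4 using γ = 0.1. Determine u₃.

E′(u) = 18u - 12
u₁ = -4 − 0.1·(-84) = 4.4
u₂ = 4.4 − 0.1·67.2 = -2.32
u₃ = -2.32 − 0.1·(-53.76) = 3.056

3.056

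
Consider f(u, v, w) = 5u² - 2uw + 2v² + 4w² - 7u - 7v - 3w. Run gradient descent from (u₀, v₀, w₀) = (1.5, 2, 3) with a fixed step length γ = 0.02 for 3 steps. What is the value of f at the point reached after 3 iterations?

∇f = (10u - 2w - 7, 4v - 7, -2u + 8w - 3)
Step 1: at (1.5, 2, 3), ∇f = (2, 1, 18) → (1.5, 2, 3) − 0.02·(2, 1, 18) = (1.46, 1.98, 2.64)
Step 2: at (1.46, 1.98, 2.64), ∇f = (2.32, 0.92, 15.2) → (1.46, 1.98, 2.64) − 0.02·(2.32, 0.92, 15.2) = (1.4136, 1.9616, 2.336)
Step 3: at (1.4136, 1.9616, 2.336), ∇f = (2.464, 0.8464, 12.8608) → (1.4136, 1.9616, 2.336) − 0.02·(2.464, 0.8464, 12.8608) = (1.36432, 1.944672, 2.078784)
f(1.36432, 1.944672, 2.078784) = -0.915833811968

-0.915833811968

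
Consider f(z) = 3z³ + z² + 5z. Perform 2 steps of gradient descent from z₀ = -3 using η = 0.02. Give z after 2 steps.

f′(z) = 9z² + 2z + 5
z₁ = -3 − 0.02·80 = -4.6
z₂ = -4.6 − 0.02·186.24 = -8.3248

-8.3248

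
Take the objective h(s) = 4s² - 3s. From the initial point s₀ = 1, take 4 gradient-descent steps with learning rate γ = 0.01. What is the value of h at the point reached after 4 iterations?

h′(s) = 8s - 3
s₁ = 1 − 0.01·5 = 0.95
s₂ = 0.95 − 0.01·4.6 = 0.904
s₃ = 0.904 − 0.01·4.232 = 0.86168
s₄ = 0.86168 − 0.01·3.89344 = 0.8227456
h(0.8227456) = 0.23940448927744

0.23940448927744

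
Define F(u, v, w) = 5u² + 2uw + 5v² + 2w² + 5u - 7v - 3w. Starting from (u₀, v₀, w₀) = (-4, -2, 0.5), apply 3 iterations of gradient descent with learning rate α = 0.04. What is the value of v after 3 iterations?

0.1168

∇F = (10u + 2w + 5, 10v - 7, 2u + 4w - 3)
Step 1: at (-4, -2, 0.5), ∇F = (-34, -27, -9) → (-4, -2, 0.5) − 0.04·(-34, -27, -9) = (-2.64, -0.92, 0.86)
Step 2: at (-2.64, -0.92, 0.86), ∇F = (-19.68, -16.2, -4.84) → (-2.64, -0.92, 0.86) − 0.04·(-19.68, -16.2, -4.84) = (-1.8528, -0.272, 1.0536)
Step 3: at (-1.8528, -0.272, 1.0536), ∇F = (-11.4208, -9.72, -2.4912) → (-1.8528, -0.272, 1.0536) − 0.04·(-11.4208, -9.72, -2.4912) = (-1.395968, 0.1168, 1.153248)
v = 0.1168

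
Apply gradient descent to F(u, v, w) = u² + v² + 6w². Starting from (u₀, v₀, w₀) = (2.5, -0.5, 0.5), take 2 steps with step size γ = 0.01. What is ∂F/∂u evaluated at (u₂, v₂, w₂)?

∇F = (2u, 2v, 12w)
Step 1: at (2.5, -0.5, 0.5), ∇F = (5, -1, 6) → (2.5, -0.5, 0.5) − 0.01·(5, -1, 6) = (2.45, -0.49, 0.44)
Step 2: at (2.45, -0.49, 0.44), ∇F = (4.9, -0.98, 5.28) → (2.45, -0.49, 0.44) − 0.01·(4.9, -0.98, 5.28) = (2.401, -0.4802, 0.3872)
∂F/∂u at (2.401, -0.4802, 0.3872) = 4.802

4.802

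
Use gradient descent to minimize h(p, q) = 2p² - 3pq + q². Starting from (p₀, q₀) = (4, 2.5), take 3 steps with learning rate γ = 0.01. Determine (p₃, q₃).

∇h = (4p - 3q, -3p + 2q)
(p₁, q₁) = (4, 2.5) − 0.01·(8.5, -7) = (3.915, 2.57)
(p₂, q₂) = (3.915, 2.57) − 0.01·(7.95, -6.605) = (3.8355, 2.63605)
(p₃, q₃) = (3.8355, 2.63605) − 0.01·(7.43385, -6.2344) = (3.7611615, 2.698394)

(3.7611615, 2.698394)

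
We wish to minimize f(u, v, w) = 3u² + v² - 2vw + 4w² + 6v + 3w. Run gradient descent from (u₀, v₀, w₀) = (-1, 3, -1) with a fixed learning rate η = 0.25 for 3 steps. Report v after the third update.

-3.3125

∇f = (6u, 2v - 2w + 6, -2v + 8w + 3)
Step 1: at (-1, 3, -1), ∇f = (-6, 14, -11) → (-1, 3, -1) − 0.25·(-6, 14, -11) = (0.5, -0.5, 1.75)
Step 2: at (0.5, -0.5, 1.75), ∇f = (3, 1.5, 18) → (0.5, -0.5, 1.75) − 0.25·(3, 1.5, 18) = (-0.25, -0.875, -2.75)
Step 3: at (-0.25, -0.875, -2.75), ∇f = (-1.5, 9.75, -17.25) → (-0.25, -0.875, -2.75) − 0.25·(-1.5, 9.75, -17.25) = (0.125, -3.3125, 1.5625)
v = -3.3125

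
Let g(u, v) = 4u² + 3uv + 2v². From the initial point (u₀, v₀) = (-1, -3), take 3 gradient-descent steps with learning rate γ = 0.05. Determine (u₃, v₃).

(0.415125, -1.459125)

∇g = (8u + 3v, 3u + 4v)
Step 1: at (-1, -3), ∇g = (-17, -15) → (-1, -3) − 0.05·(-17, -15) = (-0.15, -2.25)
Step 2: at (-0.15, -2.25), ∇g = (-7.95, -9.45) → (-0.15, -2.25) − 0.05·(-7.95, -9.45) = (0.2475, -1.7775)
Step 3: at (0.2475, -1.7775), ∇g = (-3.3525, -6.3675) → (0.2475, -1.7775) − 0.05·(-3.3525, -6.3675) = (0.415125, -1.459125)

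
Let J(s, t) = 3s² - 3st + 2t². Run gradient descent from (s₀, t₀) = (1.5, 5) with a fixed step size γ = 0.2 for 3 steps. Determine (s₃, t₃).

∇J = (6s - 3t, -3s + 4t)
Step 1: at (1.5, 5), ∇J = (-6, 15.5) → (1.5, 5) − 0.2·(-6, 15.5) = (2.7, 1.9)
Step 2: at (2.7, 1.9), ∇J = (10.5, -0.5) → (2.7, 1.9) − 0.2·(10.5, -0.5) = (0.6, 2)
Step 3: at (0.6, 2), ∇J = (-2.4, 6.2) → (0.6, 2) − 0.2·(-2.4, 6.2) = (1.08, 0.76)

(1.08, 0.76)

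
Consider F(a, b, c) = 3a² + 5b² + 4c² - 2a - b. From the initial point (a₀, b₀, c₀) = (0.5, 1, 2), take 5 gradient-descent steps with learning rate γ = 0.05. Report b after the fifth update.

0.128125

∇F = (6a - 2, 10b - 1, 8c)
Step 1: at (0.5, 1, 2), ∇F = (1, 9, 16) → (0.5, 1, 2) − 0.05·(1, 9, 16) = (0.45, 0.55, 1.2)
Step 2: at (0.45, 0.55, 1.2), ∇F = (0.7, 4.5, 9.6) → (0.45, 0.55, 1.2) − 0.05·(0.7, 4.5, 9.6) = (0.415, 0.325, 0.72)
Step 3: at (0.415, 0.325, 0.72), ∇F = (0.49, 2.25, 5.76) → (0.415, 0.325, 0.72) − 0.05·(0.49, 2.25, 5.76) = (0.3905, 0.2125, 0.432)
Step 4: at (0.3905, 0.2125, 0.432), ∇F = (0.343, 1.125, 3.456) → (0.3905, 0.2125, 0.432) − 0.05·(0.343, 1.125, 3.456) = (0.37335, 0.15625, 0.2592)
Step 5: at (0.37335, 0.15625, 0.2592), ∇F = (0.2401, 0.5625, 2.0736) → (0.37335, 0.15625, 0.2592) − 0.05·(0.2401, 0.5625, 2.0736) = (0.361345, 0.128125, 0.15552)
b = 0.128125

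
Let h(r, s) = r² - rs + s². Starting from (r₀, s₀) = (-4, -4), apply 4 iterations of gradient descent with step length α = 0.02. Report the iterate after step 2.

(-3.8416, -3.8416)

∇h = (2r - s, -r + 2s)
Step 1: at (-4, -4), ∇h = (-4, -4) → (-4, -4) − 0.02·(-4, -4) = (-3.92, -3.92)
Step 2: at (-3.92, -3.92), ∇h = (-3.92, -3.92) → (-3.92, -3.92) − 0.02·(-3.92, -3.92) = (-3.8416, -3.8416)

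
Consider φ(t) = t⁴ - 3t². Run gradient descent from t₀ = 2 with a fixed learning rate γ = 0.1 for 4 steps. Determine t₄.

0

φ′(t) = 4t³ - 6t
t₁ = 2 − 0.1·20 = 0
t₂ = 0 − 0.1·0 = 0
t₃ = 0 − 0.1·0 = 0
t₄ = 0 − 0.1·0 = 0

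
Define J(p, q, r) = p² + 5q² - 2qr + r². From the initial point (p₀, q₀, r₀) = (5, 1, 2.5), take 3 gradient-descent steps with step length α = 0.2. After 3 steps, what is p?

∇J = (2p, 10q - 2r, -2q + 2r)
(p₁, q₁, r₁) = (5, 1, 2.5) − 0.2·(10, 5, 3) = (3, 0, 1.9)
(p₂, q₂, r₂) = (3, 0, 1.9) − 0.2·(6, -3.8, 3.8) = (1.8, 0.76, 1.14)
(p₃, q₃, r₃) = (1.8, 0.76, 1.14) − 0.2·(3.6, 5.32, 0.76) = (1.08, -0.304, 0.988)
p = 1.08

1.08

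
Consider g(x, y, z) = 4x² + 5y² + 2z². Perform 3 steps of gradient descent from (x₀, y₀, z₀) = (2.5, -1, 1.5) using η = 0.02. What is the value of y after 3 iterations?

-0.512

∇g = (8x, 10y, 4z)
(x₁, y₁, z₁) = (2.5, -1, 1.5) − 0.02·(20, -10, 6) = (2.1, -0.8, 1.38)
(x₂, y₂, z₂) = (2.1, -0.8, 1.38) − 0.02·(16.8, -8, 5.52) = (1.764, -0.64, 1.2696)
(x₃, y₃, z₃) = (1.764, -0.64, 1.2696) − 0.02·(14.112, -6.4, 5.0784) = (1.48176, -0.512, 1.168032)
y = -0.512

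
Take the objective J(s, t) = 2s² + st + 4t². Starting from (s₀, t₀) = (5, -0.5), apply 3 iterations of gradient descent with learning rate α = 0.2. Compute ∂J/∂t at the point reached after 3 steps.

∇J = (4s + t, s + 8t)
(s₁, t₁) = (5, -0.5) − 0.2·(19.5, 1) = (1.1, -0.7)
(s₂, t₂) = (1.1, -0.7) − 0.2·(3.7, -4.5) = (0.36, 0.2)
(s₃, t₃) = (0.36, 0.2) − 0.2·(1.64, 1.96) = (0.032, -0.192)
∂J/∂t at (0.032, -0.192) = -1.504

-1.504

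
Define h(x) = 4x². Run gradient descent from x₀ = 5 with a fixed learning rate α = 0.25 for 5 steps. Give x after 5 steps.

-5

h′(x) = 8x
Step 1: h′(5) = 40; x₁ = 5 − 0.25·40 = -5
Step 2: h′(-5) = -40; x₂ = -5 − 0.25·(-40) = 5
Step 3: h′(5) = 40; x₃ = 5 − 0.25·40 = -5
Step 4: h′(-5) = -40; x₄ = -5 − 0.25·(-40) = 5
Step 5: h′(5) = 40; x₅ = 5 − 0.25·40 = -5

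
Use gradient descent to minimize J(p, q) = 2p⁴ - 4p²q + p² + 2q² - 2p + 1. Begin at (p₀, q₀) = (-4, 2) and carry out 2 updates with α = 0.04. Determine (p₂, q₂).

(-906.99416576, 36.371584)

∇J = (8p³ - 8pq + 2p - 2, -4p² + 4q)
Step 1: at (-4, 2), ∇J = (-458, -56) → (-4, 2) − 0.04·(-458, -56) = (14.32, 4.24)
Step 2: at (14.32, 4.24), ∇J = (23032.854144, -803.2896) → (14.32, 4.24) − 0.04·(23032.854144, -803.2896) = (-906.99416576, 36.371584)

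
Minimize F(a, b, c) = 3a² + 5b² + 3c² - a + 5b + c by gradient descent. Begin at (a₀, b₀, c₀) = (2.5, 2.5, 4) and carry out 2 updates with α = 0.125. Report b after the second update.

-0.3125

∇F = (6a - 1, 10b + 5, 6c + 1)
(a₁, b₁, c₁) = (2.5, 2.5, 4) − 0.125·(14, 30, 25) = (0.75, -1.25, 0.875)
(a₂, b₂, c₂) = (0.75, -1.25, 0.875) − 0.125·(3.5, -7.5, 6.25) = (0.3125, -0.3125, 0.09375)
b = -0.3125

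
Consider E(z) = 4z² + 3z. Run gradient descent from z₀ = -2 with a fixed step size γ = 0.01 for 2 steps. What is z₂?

-1.7504

E′(z) = 8z + 3
Step 1: E′(-2) = -13; z₁ = -2 − 0.01·(-13) = -1.87
Step 2: E′(-1.87) = -11.96; z₂ = -1.87 − 0.01·(-11.96) = -1.7504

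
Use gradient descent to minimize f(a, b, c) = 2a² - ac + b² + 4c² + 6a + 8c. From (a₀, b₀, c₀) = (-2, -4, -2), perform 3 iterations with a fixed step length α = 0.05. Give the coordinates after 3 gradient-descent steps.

(-1.964, -2.916, -1.41125)

∇f = (4a - c + 6, 2b, -a + 8c + 8)
Step 1: at (-2, -4, -2), ∇f = (0, -8, -6) → (-2, -4, -2) − 0.05·(0, -8, -6) = (-2, -3.6, -1.7)
Step 2: at (-2, -3.6, -1.7), ∇f = (-0.3, -7.2, -3.6) → (-2, -3.6, -1.7) − 0.05·(-0.3, -7.2, -3.6) = (-1.985, -3.24, -1.52)
Step 3: at (-1.985, -3.24, -1.52), ∇f = (-0.42, -6.48, -2.175) → (-1.985, -3.24, -1.52) − 0.05·(-0.42, -6.48, -2.175) = (-1.964, -2.916, -1.41125)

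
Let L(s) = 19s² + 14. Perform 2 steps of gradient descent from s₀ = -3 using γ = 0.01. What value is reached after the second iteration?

-1.1532

L′(s) = 38s
Step 1: L′(-3) = -114; s₁ = -3 − 0.01·(-114) = -1.86
Step 2: L′(-1.86) = -70.68; s₂ = -1.86 − 0.01·(-70.68) = -1.1532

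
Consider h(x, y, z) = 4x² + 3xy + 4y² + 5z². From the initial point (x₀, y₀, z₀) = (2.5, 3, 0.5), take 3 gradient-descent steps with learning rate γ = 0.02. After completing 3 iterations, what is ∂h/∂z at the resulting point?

2.56

∇h = (8x + 3y, 3x + 8y, 10z)
(x₁, y₁, z₁) = (2.5, 3, 0.5) − 0.02·(29, 31.5, 5) = (1.92, 2.37, 0.4)
(x₂, y₂, z₂) = (1.92, 2.37, 0.4) − 0.02·(22.47, 24.72, 4) = (1.4706, 1.8756, 0.32)
(x₃, y₃, z₃) = (1.4706, 1.8756, 0.32) − 0.02·(17.3916, 19.4166, 3.2) = (1.122768, 1.487268, 0.256)
∂h/∂z at (1.122768, 1.487268, 0.256) = 2.56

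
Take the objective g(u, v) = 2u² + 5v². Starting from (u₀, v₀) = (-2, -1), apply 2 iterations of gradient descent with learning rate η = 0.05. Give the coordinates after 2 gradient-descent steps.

(-1.28, -0.25)

∇g = (4u, 10v)
Step 1: at (-2, -1), ∇g = (-8, -10) → (-2, -1) − 0.05·(-8, -10) = (-1.6, -0.5)
Step 2: at (-1.6, -0.5), ∇g = (-6.4, -5) → (-1.6, -0.5) − 0.05·(-6.4, -5) = (-1.28, -0.25)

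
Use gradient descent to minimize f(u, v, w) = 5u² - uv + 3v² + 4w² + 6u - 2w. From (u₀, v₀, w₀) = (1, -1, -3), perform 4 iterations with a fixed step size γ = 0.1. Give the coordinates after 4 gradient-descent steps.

∇f = (10u - v + 6, -u + 6v, 8w - 2)
(u₁, v₁, w₁) = (1, -1, -3) − 0.1·(17, -7, -26) = (-0.7, -0.3, -0.4)
(u₂, v₂, w₂) = (-0.7, -0.3, -0.4) − 0.1·(-0.7, -1.1, -5.2) = (-0.63, -0.19, 0.12)
(u₃, v₃, w₃) = (-0.63, -0.19, 0.12) − 0.1·(-0.11, -0.51, -1.04) = (-0.619, -0.139, 0.224)
(u₄, v₄, w₄) = (-0.619, -0.139, 0.224) − 0.1·(-0.051, -0.215, -0.208) = (-0.6139, -0.1175, 0.2448)

(-0.6139, -0.1175, 0.2448)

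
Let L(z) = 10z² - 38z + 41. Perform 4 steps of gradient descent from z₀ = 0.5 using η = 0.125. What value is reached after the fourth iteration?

L′(z) = 20z - 38
z₁ = 0.5 − 0.125·(-28) = 4
z₂ = 4 − 0.125·42 = -1.25
z₃ = -1.25 − 0.125·(-63) = 6.625
z₄ = 6.625 − 0.125·94.5 = -5.1875

-5.1875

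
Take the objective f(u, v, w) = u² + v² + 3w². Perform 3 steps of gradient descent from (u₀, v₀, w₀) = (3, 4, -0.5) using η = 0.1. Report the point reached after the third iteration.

(1.536, 2.048, -0.032)

∇f = (2u, 2v, 6w)
Step 1: at (3, 4, -0.5), ∇f = (6, 8, -3) → (3, 4, -0.5) − 0.1·(6, 8, -3) = (2.4, 3.2, -0.2)
Step 2: at (2.4, 3.2, -0.2), ∇f = (4.8, 6.4, -1.2) → (2.4, 3.2, -0.2) − 0.1·(4.8, 6.4, -1.2) = (1.92, 2.56, -0.08)
Step 3: at (1.92, 2.56, -0.08), ∇f = (3.84, 5.12, -0.48) → (1.92, 2.56, -0.08) − 0.1·(3.84, 5.12, -0.48) = (1.536, 2.048, -0.032)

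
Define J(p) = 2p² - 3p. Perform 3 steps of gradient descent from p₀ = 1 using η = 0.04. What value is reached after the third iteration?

J′(p) = 4p - 3
Step 1: J′(1) = 1; p₁ = 1 − 0.04·1 = 0.96
Step 2: J′(0.96) = 0.84; p₂ = 0.96 − 0.04·0.84 = 0.9264
Step 3: J′(0.9264) = 0.7056; p₃ = 0.9264 − 0.04·0.7056 = 0.898176

0.898176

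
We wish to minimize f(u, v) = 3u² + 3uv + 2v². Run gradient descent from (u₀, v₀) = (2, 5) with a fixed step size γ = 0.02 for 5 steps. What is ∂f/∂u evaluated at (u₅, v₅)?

9.7753704

∇f = (6u + 3v, 3u + 4v)
(u₁, v₁) = (2, 5) − 0.02·(27, 26) = (1.46, 4.48)
(u₂, v₂) = (1.46, 4.48) − 0.02·(22.2, 22.3) = (1.016, 4.034)
(u₃, v₃) = (1.016, 4.034) − 0.02·(18.198, 19.184) = (0.65204, 3.65032)
(u₄, v₄) = (0.65204, 3.65032) − 0.02·(14.8632, 16.5574) = (0.354776, 3.319172)
(u₅, v₅) = (0.354776, 3.319172) − 0.02·(12.086172, 14.341016) = (0.11305256, 3.03235168)
∂f/∂u at (0.11305256, 3.03235168) = 9.7753704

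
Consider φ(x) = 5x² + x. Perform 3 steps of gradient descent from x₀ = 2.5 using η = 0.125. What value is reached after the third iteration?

-0.140625

φ′(x) = 10x + 1
Step 1: φ′(2.5) = 26; x₁ = 2.5 − 0.125·26 = -0.75
Step 2: φ′(-0.75) = -6.5; x₂ = -0.75 − 0.125·(-6.5) = 0.0625
Step 3: φ′(0.0625) = 1.625; x₃ = 0.0625 − 0.125·1.625 = -0.140625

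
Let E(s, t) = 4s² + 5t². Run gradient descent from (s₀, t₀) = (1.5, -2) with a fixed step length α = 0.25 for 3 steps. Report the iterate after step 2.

∇E = (8s, 10t)
Step 1: at (1.5, -2), ∇E = (12, -20) → (1.5, -2) − 0.25·(12, -20) = (-1.5, 3)
Step 2: at (-1.5, 3), ∇E = (-12, 30) → (-1.5, 3) − 0.25·(-12, 30) = (1.5, -4.5)

(1.5, -4.5)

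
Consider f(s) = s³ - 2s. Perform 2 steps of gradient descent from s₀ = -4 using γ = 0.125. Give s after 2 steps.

-45.1484375

f′(s) = 3s² - 2
Step 1: f′(-4) = 46; s₁ = -4 − 0.125·46 = -9.75
Step 2: f′(-9.75) = 283.1875; s₂ = -9.75 − 0.125·283.1875 = -45.1484375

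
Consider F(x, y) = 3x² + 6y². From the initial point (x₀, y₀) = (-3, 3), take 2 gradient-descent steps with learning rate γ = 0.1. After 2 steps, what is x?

-0.48

∇F = (6x, 12y)
Step 1: at (-3, 3), ∇F = (-18, 36) → (-3, 3) − 0.1·(-18, 36) = (-1.2, -0.6)
Step 2: at (-1.2, -0.6), ∇F = (-7.2, -7.2) → (-1.2, -0.6) − 0.1·(-7.2, -7.2) = (-0.48, 0.12)
x = -0.48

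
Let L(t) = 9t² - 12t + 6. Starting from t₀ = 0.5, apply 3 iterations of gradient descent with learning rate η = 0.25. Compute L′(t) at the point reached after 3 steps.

L′(t) = 18t - 12
t₁ = 0.5 − 0.25·(-3) = 1.25
t₂ = 1.25 − 0.25·10.5 = -1.375
t₃ = -1.375 − 0.25·(-36.75) = 7.8125
L′(t) at (7.8125) = 128.625

128.625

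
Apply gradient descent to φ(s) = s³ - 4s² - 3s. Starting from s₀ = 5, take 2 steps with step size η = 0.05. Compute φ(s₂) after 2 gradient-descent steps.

φ′(s) = 3s² - 8s - 3
Step 1: φ′(5) = 32; s₁ = 5 − 0.05·32 = 3.4
Step 2: φ′(3.4) = 4.48; s₂ = 3.4 − 0.05·4.48 = 3.176
φ(3.176) = -17.839668224

-17.839668224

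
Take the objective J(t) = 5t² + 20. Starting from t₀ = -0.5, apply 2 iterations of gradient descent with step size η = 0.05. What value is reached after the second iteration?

-0.125

J′(t) = 10t
Step 1: J′(-0.5) = -5; t₁ = -0.5 − 0.05·(-5) = -0.25
Step 2: J′(-0.25) = -2.5; t₂ = -0.25 − 0.05·(-2.5) = -0.125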